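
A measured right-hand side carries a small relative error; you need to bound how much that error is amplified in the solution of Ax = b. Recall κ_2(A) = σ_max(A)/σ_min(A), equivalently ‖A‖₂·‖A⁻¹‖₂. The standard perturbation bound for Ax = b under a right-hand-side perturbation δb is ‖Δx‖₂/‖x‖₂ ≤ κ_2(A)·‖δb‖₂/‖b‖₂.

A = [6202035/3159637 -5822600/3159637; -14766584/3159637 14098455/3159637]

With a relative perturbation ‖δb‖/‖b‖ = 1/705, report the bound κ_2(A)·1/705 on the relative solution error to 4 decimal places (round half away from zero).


AᵀA = [1517853498049/59072816401 -1445550230880/59072816401; -1445550230880/59072816401 1376740261225/59072816401]; tr = 3441847514/70241161, det = 1500625/70241161
char-poly roots: 49 and 30625/70241161
κ = σ_max/σ_min = 7/(175/8381) = 335.2400
κ_2(A)·‖δb‖/‖b‖ = 0.4755

0.4755


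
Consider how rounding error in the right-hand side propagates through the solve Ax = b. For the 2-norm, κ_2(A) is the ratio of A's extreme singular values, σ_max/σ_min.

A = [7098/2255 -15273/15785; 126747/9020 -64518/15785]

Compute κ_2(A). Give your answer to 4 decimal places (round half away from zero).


308.0000

form AᵀA = [10036233/48400 -2561301/42350; -2561301/42350 2615013/148225] with trace 21344625/94864 and determinant 50625/94864
solving λ² − 21344625/94864·λ + 50625/94864 = 0 gives λ = 225, 225/94864
κ = σ_max/σ_min = 15/(15/308) = 308.0000


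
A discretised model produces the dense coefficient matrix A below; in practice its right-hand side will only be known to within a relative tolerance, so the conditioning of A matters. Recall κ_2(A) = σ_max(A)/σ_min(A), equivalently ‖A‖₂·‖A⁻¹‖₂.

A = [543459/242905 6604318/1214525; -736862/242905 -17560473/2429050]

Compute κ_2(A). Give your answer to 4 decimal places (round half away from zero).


298.9600

AᵀA = [2579425513/181547197 30950765181/907735985; 30950765181/907735985 1485656236813/18154719700]; tr = 134122983701/1396516900, det = 5764801/55860676
eigenvalues of AᵀA: λ = (tr ± √(tr²−4·det))/2 = 2401/25, 60025/55860676
so κ_2 = √((2401/25) / (60025/55860676)) = 298.9600


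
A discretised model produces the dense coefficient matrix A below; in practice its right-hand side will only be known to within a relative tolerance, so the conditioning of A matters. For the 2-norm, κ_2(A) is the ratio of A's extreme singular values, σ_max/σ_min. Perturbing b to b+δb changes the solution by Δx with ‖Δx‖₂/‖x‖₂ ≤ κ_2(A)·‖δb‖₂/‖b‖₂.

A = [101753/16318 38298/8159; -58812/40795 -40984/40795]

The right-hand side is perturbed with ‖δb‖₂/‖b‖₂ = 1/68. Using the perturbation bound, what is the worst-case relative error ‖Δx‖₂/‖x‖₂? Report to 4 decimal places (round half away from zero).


1.8729

M = AᵀA = [162211321/3960100 30411693/990025; 30411693/990025 22812676/990025]. tr(M)=10138481/158404, det(M)=10000/39601
char-poly roots: 64 and 625/158404
so κ_2 = √(64 / (625/158404)) = 127.3600
perturbation bound = 127.3600·1/68 = 1.8729


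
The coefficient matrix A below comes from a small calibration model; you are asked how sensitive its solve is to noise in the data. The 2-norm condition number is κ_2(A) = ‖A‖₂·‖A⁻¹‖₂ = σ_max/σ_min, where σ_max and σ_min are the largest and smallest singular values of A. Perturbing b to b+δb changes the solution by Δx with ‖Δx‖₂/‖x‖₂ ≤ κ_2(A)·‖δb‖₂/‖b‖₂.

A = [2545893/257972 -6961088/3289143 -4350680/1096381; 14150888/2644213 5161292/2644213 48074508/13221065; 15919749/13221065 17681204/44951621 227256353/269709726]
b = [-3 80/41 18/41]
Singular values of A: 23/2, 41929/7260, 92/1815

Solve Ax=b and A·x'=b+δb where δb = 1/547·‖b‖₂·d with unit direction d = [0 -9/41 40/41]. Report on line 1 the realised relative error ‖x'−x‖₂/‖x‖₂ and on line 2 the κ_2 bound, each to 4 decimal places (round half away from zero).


0.2374
0.4148

σ_max = 23/2, σ_min = 92/1815
κ_2(A) = (23/2) / (92/1815) = 226.8750
worst-case relative error ≤ 226.8750 × 1/547 = 0.4148
solve Ax = b  →  x = [-0.0556 0.2564 0.4808]
2-norm of b is 3.6056; of x, 0.5478
δb = ε·‖b‖·d = [0.0000 -0.0014 0.0064]; solving A·Δx = δb gives ‖Δx‖ = 0.1300
relative error = 0.2374
so the bound overstates the realised error by a factor of ≈ 1.7472 (computed from the unrounded values)


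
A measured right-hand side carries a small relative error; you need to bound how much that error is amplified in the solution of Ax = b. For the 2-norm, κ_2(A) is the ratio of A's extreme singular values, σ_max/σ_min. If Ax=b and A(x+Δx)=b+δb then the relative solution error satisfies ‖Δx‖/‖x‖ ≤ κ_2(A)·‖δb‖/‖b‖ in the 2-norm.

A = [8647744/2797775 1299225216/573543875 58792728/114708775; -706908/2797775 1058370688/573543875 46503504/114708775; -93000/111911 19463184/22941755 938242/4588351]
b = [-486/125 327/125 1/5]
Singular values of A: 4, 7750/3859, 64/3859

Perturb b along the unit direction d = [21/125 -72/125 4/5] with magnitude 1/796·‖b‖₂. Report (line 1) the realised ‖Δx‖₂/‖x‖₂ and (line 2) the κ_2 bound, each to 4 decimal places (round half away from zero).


σ_max = 4, σ_min = 64/3859
κ_2(A) = 4 / (64/3859) = 241.1875
κ_2(A)·‖δb‖/‖b‖ = 0.3030
solve Ax = b  →  x = [-1.5733 27.0225 -117.5285]
2-norm of b is 4.6904; of x, 120.6053
Δx = A⁻¹·δb where δb = 1/796·4.6904·d; ‖Δx‖ = 0.3553
relative error = 0.0029
tightness: 0.0029 against a bound of 0.3030 (unrounded ratio ≈ 0.0097)

0.0029
0.3030


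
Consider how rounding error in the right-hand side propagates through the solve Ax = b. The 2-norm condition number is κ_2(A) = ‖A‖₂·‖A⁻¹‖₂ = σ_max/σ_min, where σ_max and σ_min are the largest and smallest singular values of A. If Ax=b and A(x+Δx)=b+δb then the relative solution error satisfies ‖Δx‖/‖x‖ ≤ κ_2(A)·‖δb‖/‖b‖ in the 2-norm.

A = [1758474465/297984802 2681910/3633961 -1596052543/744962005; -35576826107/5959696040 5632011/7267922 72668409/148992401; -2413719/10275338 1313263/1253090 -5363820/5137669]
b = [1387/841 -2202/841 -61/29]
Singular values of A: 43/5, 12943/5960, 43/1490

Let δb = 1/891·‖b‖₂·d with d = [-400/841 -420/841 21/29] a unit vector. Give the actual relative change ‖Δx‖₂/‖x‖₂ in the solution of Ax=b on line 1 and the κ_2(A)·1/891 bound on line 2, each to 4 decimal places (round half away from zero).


from the listed singular values, σ₁ = 43/5, σ_n = 43/1490
condition number: (43/5) ÷ (43/1490) = 298.0000
worst-case relative error ≤ 298.0000 × 1/891 = 0.3345
solve Ax = b  →  x = [-4.7590 -25.7274 -22.7404]
2-norm of b is 3.7417; of x, 34.6652
re-solving with b+δb shifts x by Δx of norm 0.1455
realised ‖Δx‖/‖x‖ = 0.0042
realised/bound (from unrounded values) ≈ 0.0126

0.0042
0.3345


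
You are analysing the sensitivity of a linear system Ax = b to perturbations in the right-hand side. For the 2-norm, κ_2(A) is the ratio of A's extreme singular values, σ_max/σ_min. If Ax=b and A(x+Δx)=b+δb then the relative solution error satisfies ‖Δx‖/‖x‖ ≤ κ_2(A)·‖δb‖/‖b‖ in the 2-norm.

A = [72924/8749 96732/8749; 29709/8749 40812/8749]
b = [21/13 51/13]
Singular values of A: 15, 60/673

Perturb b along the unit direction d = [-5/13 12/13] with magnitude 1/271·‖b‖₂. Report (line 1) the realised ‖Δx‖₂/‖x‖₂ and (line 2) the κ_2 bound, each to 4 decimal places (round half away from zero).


0.0052
0.6208

from the listed singular values, σ₁ = 15, σ_n = 60/673
κ_2(A) = 15 / (60/673) = 168.2500
bound on ‖Δx‖/‖x‖: κ·ε = 168.2500·1/271 = 0.6208
solve Ax = b  →  x = [-26.8000 20.3500]
‖b‖₂ = 4.2426 and ‖x‖₂ = 33.6506
Δx = A⁻¹·δb where δb = 1/271·4.2426·d; ‖Δx‖ = 0.1756
dividing the unrounded norms, ‖Δx‖/‖x‖ = 0.0052
so the bound overstates the realised error by a factor of ≈ 118.9728 (computed from the unrounded values)


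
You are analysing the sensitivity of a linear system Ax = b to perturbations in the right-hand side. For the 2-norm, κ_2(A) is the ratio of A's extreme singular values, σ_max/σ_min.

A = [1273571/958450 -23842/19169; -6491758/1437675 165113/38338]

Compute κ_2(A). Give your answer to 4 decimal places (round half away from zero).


M = AᵀA = [293071256881/13228220196 -23259341560/1102351683; -23259341560/1102351683 29536066625/1469802244]. tr(M)=332280533/7864578, det(M)=714025/62916624
eigenvalues of AᵀA: λ = (tr ± √(tr²−4·det))/2 = 169/4, 4225/15729156
κ_2(A) = √(λ_max/λ_min) = √((169/4) / (4225/15729156)) = 396.6000

396.6000


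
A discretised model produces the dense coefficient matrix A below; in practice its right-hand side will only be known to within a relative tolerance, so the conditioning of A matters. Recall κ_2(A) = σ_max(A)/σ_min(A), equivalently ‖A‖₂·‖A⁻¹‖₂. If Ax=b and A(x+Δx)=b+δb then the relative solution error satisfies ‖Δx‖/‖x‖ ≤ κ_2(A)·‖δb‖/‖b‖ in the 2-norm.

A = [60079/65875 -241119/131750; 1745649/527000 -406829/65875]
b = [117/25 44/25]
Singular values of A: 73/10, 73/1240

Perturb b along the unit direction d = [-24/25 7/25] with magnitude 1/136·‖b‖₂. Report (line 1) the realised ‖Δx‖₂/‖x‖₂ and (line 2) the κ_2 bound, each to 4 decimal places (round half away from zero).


σ_max = 73/10, σ_min = 73/1240
κ = σ_max/σ_min = (73/10)/(73/1240) = 124.0000
κ_2(A)·‖δb‖/‖b‖ = 0.9118
solve Ax = b  →  x = [-59.7583 -32.3368]
‖b‖ = 5.0000, ‖x‖ = 67.9464
δb = ε·‖b‖·d = [-0.0353 0.0103]; solving A·Δx = δb gives ‖Δx‖ = 0.6245
dividing the unrounded norms, ‖Δx‖/‖x‖ = 0.0092
so the bound overstates the realised error by a factor of ≈ 99.2018 (computed from the unrounded values)

0.0092
0.9118


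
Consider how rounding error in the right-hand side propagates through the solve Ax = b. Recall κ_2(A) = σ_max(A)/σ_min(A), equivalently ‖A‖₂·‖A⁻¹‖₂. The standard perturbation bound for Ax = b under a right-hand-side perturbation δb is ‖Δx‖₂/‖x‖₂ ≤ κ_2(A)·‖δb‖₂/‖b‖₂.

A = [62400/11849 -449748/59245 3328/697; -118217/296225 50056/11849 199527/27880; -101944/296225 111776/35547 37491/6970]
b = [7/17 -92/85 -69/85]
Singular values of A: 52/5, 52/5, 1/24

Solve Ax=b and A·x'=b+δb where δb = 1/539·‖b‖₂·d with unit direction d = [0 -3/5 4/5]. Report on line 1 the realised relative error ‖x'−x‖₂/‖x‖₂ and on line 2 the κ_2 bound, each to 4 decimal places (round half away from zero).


from the listed singular values, σ₁ = 52/5, σ_n = 1/24
condition number: (52/5) ÷ (1/24) = 249.6000
worst-case relative error ≤ 249.6000 × 1/539 = 0.4631
solve Ax = b  →  x = [0.0266 -0.0948 -0.0938]
‖b‖ = 1.4142, ‖x‖ = 0.1360
Δx = A⁻¹·δb where δb = 1/539·1.4142·d; ‖Δx‖ = 0.0630
relative error = 0.4631
realised/bound = 1 exactly: the bound is attained for this b and d

0.4631
0.4631


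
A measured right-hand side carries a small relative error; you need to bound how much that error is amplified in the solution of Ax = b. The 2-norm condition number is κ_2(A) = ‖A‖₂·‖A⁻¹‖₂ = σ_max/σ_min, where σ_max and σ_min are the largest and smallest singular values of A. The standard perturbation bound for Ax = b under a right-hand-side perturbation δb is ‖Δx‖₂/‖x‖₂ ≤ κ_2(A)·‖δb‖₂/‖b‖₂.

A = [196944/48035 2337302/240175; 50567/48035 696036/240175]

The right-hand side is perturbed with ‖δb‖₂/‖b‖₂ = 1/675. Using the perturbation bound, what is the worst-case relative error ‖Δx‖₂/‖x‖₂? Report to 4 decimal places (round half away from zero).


form AᵀA = [1653758425/92294449 3964112460/92294449; 3964112460/92294449 9515914804/92294449] with trace 66092741/546121 and determinant 1464100/546121
eigenvalues of AᵀA: λ = (tr ± √(tr²−4·det))/2 = 121, 12100/546121
so κ_2 = √(121 / (12100/546121)) = 73.9000
worst-case relative error ≤ 73.9000 × 1/675 = 0.1095

0.1095


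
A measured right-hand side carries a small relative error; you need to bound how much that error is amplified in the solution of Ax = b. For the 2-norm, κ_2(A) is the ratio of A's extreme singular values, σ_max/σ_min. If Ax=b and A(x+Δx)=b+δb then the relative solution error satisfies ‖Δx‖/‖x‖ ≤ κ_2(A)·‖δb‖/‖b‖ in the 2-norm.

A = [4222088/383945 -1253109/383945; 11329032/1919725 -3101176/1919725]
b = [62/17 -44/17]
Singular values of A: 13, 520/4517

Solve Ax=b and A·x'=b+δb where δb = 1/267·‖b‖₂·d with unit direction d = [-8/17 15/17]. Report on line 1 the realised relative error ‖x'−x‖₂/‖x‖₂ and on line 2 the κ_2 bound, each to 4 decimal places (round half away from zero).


from the listed singular values, σ₁ = 13, σ_n = 520/4517
condition number: 13 ÷ (520/4517) = 112.9250
perturbation bound = 112.9250·1/267 = 0.4229
solve Ax = b  →  x = [-9.5812 -33.3994]
‖b‖ = 4.4721, ‖x‖ = 34.7465
Δx = A⁻¹·δb where δb = 1/267·4.4721·d; ‖Δx‖ = 0.1455
dividing the unrounded norms, ‖Δx‖/‖x‖ = 0.0042
tightness: 0.0042 against a bound of 0.4229 (unrounded ratio ≈ 0.0099)

0.0042
0.4229


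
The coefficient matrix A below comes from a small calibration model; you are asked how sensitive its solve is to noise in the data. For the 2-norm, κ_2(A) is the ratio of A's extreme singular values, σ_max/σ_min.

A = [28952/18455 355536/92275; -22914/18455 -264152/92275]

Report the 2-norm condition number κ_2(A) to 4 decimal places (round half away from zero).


M = AᵀA = [54530788/13623481 653850288/68117405; 653850288/68117405 7847285056/340587025]. tr(M)=9210554756/340587025, det(M)=29246464/340587025
solving λ² − 9210554756/340587025·λ + 29246464/340587025 = 0 gives λ = 676/25, 43264/13623481
σ_max=√(676/25)=(26/5), σ_min=√(43264/13623481)=(208/3691) → κ = 92.2750

92.2750


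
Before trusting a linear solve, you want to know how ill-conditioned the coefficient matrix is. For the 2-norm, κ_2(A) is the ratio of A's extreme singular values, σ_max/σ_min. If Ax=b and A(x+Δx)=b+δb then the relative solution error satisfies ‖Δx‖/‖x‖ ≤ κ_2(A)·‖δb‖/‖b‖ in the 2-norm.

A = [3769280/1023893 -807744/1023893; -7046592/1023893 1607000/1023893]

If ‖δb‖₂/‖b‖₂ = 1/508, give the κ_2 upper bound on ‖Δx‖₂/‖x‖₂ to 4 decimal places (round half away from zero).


0.3615

form AᵀA = [220975538176/3627532441 -49717946880/3627532441; -49717946880/3627532441 11193423424/3627532441] with trace 138113600/2157961 and determinant 262144/2157961
eigenvalues of AᵀA: λ = (tr ± √(tr²−4·det))/2 = 64, 4096/2157961
so κ_2 = √(64 / (4096/2157961)) = 183.6250
bound on ‖Δx‖/‖x‖: κ·ε = 183.6250·1/508 = 0.3615


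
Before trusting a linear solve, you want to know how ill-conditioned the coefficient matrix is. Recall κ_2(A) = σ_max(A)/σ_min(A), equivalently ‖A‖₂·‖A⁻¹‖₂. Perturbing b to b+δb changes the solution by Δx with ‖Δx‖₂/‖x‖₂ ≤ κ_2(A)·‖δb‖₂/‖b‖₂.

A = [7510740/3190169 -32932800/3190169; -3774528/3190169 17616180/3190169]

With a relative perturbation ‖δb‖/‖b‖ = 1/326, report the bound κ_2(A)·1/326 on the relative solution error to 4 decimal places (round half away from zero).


AᵀA = [244492307856/35215149649 -1085960079360/35215149649; -1085960079360/35215149649 4826640531600/35215149649]; tr = 3016735776/20948929, det = 12960000/20948929
eigenvalues of AᵀA: λ = (tr ± √(tr²−4·det))/2 = 144, 90000/20948929
σ_max=√144=12, σ_min=√(90000/20948929)=(300/4577) → κ = 183.0800
worst-case relative error ≤ 183.0800 × 1/326 = 0.5616

0.5616


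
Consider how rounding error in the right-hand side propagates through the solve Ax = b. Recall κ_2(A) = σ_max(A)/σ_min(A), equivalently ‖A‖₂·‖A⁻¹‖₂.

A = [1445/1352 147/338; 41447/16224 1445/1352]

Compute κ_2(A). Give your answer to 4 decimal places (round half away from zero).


288.0000

M = AᵀA = [11943961/1557504 414715/129792; 414715/129792 14401/10816]. tr(M)=82945/9216, det(M)=1/1024
eigenvalues of AᵀA: λ = (tr ± √(tr²−4·det))/2 = 9, 1/9216
so κ_2 = √(9 / (1/9216)) = 288.0000


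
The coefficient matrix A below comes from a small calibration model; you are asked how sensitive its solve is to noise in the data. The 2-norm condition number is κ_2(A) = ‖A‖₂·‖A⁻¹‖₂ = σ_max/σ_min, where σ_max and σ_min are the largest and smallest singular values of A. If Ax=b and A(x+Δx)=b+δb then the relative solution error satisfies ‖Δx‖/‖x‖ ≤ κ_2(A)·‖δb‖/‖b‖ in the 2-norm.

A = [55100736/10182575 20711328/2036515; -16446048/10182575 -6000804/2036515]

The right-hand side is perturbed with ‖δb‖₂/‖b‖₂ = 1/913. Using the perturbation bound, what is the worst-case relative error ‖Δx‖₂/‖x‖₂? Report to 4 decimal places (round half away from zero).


0.3280

form AᵀA = [5290501764096/165895733809 9919191415680/165895733809; 9919191415680/165895733809 18598750246800/165895733809] with trace 82661771664/574033681 and determinant 132710400/574033681
solving λ² − 82661771664/574033681·λ + 132710400/574033681 = 0 gives λ = 144, 921600/574033681
σ_max=√144=12, σ_min=√(921600/574033681)=(960/23959) → κ = 299.4875
worst-case relative error ≤ 299.4875 × 1/913 = 0.3280


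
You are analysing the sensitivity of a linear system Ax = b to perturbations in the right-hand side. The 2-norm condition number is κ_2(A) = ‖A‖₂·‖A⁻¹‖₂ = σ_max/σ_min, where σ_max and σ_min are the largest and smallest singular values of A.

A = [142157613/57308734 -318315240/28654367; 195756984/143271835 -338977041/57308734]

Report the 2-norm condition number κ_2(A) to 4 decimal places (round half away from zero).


M = AᵀA = [2278556610676641/284108217360100 -506248783202448/14205410868005; -506248783202448/14205410868005 1800013157059329/11364328694404]. tr(M)=14062726215693/84505716050, det(M)=6923072025/27041829136
char-poly roots: 16641/100 and 10400625/6760457284
κ = σ_max/σ_min = (129/10)/(3225/82222) = 328.8880

328.8880


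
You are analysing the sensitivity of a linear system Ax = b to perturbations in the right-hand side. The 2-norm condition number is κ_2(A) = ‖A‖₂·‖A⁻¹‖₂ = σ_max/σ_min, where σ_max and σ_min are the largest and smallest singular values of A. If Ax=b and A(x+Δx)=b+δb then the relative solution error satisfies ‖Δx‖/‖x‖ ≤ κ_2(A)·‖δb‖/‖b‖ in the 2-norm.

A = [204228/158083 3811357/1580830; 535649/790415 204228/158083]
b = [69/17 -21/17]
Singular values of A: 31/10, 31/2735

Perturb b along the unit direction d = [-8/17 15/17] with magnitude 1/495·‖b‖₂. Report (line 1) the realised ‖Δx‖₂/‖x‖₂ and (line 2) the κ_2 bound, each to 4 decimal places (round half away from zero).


0.0029
0.5525

largest singular value 31/10, smallest 31/2735
condition number: (31/10) ÷ (31/2735) = 273.5000
κ_2(A)·‖δb‖/‖b‖ = 0.5525
solve Ax = b  →  x = [233.9943 -123.7002]
2-norm of b is 4.2426; of x, 264.6792
Δx = A⁻¹·δb where δb = 1/495·4.2426·d; ‖Δx‖ = 0.7562
relative error = 0.0029
tightness: 0.0029 against a bound of 0.5525 (unrounded ratio ≈ 0.0052)


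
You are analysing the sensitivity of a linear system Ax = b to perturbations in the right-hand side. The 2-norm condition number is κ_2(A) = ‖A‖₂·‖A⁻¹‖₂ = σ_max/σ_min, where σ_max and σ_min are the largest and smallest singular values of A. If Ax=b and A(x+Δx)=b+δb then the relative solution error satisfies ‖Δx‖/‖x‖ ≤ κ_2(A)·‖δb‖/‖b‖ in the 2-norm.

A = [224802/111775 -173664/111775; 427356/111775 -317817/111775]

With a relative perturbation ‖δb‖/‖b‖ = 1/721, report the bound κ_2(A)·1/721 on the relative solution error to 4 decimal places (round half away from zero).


0.1824

AᵀA = [161362692/8646125 -121011084/8646125; -121011084/8646125 90772893/8646125]; tr = 50427117/1729225, det = 2125764/43230625
eigenvalues of AᵀA: λ = (tr ± √(tr²−4·det))/2 = 729/25, 2916/1729225
σ_max=√(729/25)=(27/5), σ_min=√(2916/1729225)=(54/1315) → κ = 131.5000
perturbation bound = 131.5000·1/721 = 0.1824


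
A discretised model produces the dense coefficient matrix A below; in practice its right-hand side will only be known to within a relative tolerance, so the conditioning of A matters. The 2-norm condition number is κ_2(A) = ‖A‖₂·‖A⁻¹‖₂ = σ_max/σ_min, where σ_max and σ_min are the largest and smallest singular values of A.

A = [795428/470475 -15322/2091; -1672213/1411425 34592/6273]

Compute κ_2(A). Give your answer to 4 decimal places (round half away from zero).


AᵀA = [339625905841/79684821225 -33506624488/1770773805; -33506624488/1770773805 3309479620/39350529]; tr = 4188769861/47403225, det = 19518724/47403225
λ_max, λ_min = (4188769861/47403225 ± √17542091946560019721/2247065740400625)/2 = 2209/25, 8836/1896129
so κ_2 = √((2209/25) / (8836/1896129)) = 137.7000

137.7000


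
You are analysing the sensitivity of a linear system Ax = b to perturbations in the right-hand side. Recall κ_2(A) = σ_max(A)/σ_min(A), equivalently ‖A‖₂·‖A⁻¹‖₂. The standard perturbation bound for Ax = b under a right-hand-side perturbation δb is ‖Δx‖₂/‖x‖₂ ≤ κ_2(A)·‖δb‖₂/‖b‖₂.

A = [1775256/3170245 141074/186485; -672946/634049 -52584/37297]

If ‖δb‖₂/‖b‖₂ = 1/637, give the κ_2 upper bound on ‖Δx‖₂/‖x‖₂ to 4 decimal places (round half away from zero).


AᵀA = [50079383524/34776655225 66770428032/34776655225; 66770428032/34776655225 89028799876/34776655225]; tr = 5564327336/1391066209, det = 250000/1391066209
char-poly roots: 4 and 62500/1391066209
σ_max=√4=2, σ_min=√(62500/1391066209)=(250/37297) → κ = 298.3760
worst-case relative error ≤ 298.3760 × 1/637 = 0.4684

0.4684


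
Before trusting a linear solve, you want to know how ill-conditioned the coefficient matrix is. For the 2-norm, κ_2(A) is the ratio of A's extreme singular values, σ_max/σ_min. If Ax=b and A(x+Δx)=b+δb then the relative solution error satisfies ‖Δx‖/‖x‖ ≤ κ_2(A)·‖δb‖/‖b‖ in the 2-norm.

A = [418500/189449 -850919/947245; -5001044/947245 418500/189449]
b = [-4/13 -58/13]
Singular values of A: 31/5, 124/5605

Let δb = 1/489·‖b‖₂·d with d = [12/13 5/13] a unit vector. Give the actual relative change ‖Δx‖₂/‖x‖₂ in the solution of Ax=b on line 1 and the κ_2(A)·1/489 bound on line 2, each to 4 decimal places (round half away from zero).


0.0046
0.5731

from the listed singular values, σ₁ = 31/5, σ_n = 124/5605
condition number: (31/5) ÷ (124/5605) = 280.2500
bound on ‖Δx‖/‖x‖: κ·ε = 280.2500·1/489 = 0.5731
solve Ax = b  →  x = [-34.1749 -83.6973]
2-norm of b is 4.4721; of x, 90.4055
δb = ε·‖b‖·d = [0.0084 0.0035]; solving A·Δx = δb gives ‖Δx‖ = 0.4134
relative error = 0.0046
realised/bound (from unrounded values) ≈ 0.0080


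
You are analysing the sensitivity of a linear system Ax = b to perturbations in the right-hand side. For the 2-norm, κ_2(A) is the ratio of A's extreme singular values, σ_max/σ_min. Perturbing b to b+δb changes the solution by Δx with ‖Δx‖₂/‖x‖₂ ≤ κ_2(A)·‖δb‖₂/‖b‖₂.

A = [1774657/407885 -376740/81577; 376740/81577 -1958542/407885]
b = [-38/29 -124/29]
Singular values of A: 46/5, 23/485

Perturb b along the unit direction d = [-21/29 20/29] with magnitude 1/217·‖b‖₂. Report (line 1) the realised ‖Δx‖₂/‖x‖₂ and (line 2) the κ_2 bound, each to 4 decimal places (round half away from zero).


0.0103
0.8940

largest singular value 46/5, smallest 23/485
κ_2(A) = (46/5) / (23/485) = 194.0000
bound on ‖Δx‖/‖x‖: κ·ε = 194.0000·1/217 = 0.8940
solve Ax = b  →  x = [-30.8396 -28.7706]
‖b‖₂ = 4.4721 and ‖x‖₂ = 42.1762
with δb = [-0.0149 0.0142], A·Δx = δb → ‖Δx‖ = 0.4346
dividing the unrounded norms, ‖Δx‖/‖x‖ = 0.0103
tightness: 0.0103 against a bound of 0.8940 (unrounded ratio ≈ 0.0115)


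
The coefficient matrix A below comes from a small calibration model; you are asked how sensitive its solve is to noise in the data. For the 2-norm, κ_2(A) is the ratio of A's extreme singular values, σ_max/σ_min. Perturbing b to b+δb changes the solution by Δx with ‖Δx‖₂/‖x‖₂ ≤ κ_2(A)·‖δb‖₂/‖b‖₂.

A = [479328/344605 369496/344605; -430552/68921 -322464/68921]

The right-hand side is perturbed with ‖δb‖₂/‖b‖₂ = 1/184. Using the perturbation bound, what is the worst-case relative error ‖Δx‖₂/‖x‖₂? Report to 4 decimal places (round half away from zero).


form AᵀA = [2893593664/70644025 2170165248/70644025; 2170165248/70644025 1627663936/70644025] with trace 180850304/2825761 and determinant 102400/2825761
char-poly roots: 64 and 1600/2825761
κ = σ_max/σ_min = 8/(40/1681) = 336.2000
bound on ‖Δx‖/‖x‖: κ·ε = 336.2000·1/184 = 1.8272

1.8272


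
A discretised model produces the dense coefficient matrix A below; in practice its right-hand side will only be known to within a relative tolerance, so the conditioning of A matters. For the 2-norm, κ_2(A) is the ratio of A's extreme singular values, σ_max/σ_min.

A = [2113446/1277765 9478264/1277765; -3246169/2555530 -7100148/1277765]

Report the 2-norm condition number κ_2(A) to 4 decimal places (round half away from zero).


389.5625

M = AᵀA = [1136169166249/261229343236 1262237572170/65307335809; 1262237572170/65307335809 5609983603024/65307335809]. tr(M)=14025046745/155401156, det(M)=2085136/38850289
solving λ² − 14025046745/155401156·λ + 2085136/38850289 = 0 gives λ = 361/4, 23104/38850289
κ_2(A) = √(λ_max/λ_min) = √((361/4) / (23104/38850289)) = 389.5625


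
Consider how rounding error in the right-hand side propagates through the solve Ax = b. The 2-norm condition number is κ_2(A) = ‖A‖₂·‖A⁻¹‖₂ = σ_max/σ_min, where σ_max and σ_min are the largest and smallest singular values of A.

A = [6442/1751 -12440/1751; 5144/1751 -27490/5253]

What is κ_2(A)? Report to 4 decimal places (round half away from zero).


61.8000

form AᵀA = [67960100/3066001 -381824000/9198003; -381824000/9198003 2148482500/27594009] with trace 9550600/95481 and determinant 250000/95481
solving λ² − 9550600/95481·λ + 250000/95481 = 0 gives λ = 100, 2500/95481
σ_max=√100=10, σ_min=√(2500/95481)=(50/309) → κ = 61.8000


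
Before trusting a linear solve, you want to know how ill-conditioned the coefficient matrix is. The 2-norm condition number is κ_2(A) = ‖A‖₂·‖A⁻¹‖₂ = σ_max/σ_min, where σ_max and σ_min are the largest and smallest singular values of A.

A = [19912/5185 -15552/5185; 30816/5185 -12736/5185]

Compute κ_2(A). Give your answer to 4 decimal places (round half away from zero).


M = AᵀA = [53844544/1075369 -28085760/1075369; -28085760/1075369 16162816/1075369]. tr(M)=242240/3721, det(M)=262144/3721
λ_max, λ_min = (242240/3721 ± √54778466304/13845841)/2 = 64, 4096/3721
so κ_2 = √(64 / (4096/3721)) = 7.6250

7.6250


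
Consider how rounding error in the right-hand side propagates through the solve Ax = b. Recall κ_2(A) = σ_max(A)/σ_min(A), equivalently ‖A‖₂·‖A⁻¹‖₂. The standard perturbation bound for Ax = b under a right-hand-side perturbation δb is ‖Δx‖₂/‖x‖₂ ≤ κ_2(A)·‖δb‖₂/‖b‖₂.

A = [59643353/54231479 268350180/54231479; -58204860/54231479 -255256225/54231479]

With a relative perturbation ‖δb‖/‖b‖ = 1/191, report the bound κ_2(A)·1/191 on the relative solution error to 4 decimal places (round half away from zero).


form AᵀA = [8258187021049/3497090742601 36697333357440/3497090742601; 36697333357440/3497090742601 163100546382025/3497090742601] with trace 101938568354/2080363321 and determinant 37515625/2080363321
char-poly roots: 49 and 765625/2080363321
κ_2(A) = √(λ_max/λ_min) = √(49 / (765625/2080363321)) = 364.8880
bound on ‖Δx‖/‖x‖: κ·ε = 364.8880·1/191 = 1.9104

1.9104


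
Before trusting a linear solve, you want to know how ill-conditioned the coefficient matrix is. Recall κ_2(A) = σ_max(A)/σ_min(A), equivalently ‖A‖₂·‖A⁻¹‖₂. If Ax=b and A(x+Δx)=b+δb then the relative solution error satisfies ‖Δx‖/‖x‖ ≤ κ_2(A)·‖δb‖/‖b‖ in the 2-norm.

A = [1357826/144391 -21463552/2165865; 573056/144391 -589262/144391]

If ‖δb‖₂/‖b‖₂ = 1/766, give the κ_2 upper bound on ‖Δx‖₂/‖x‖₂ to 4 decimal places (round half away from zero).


M = AᵀA = [12852571748/123365449 -202419945728/1850481735; -202419945728/1850481735 3188229278116/27757226025]. tr(M)=7229557576/33005025, det(M)=29986576/33005025
λ_max, λ_min = (7229557576/33005025 ± √52262543913936818176/1089331675250625)/2 = 5476/25, 5476/1320201
κ_2(A) = √(λ_max/λ_min) = √((5476/25) / (5476/1320201)) = 229.8000
perturbation bound = 229.8000·1/766 = 0.3000

0.3000


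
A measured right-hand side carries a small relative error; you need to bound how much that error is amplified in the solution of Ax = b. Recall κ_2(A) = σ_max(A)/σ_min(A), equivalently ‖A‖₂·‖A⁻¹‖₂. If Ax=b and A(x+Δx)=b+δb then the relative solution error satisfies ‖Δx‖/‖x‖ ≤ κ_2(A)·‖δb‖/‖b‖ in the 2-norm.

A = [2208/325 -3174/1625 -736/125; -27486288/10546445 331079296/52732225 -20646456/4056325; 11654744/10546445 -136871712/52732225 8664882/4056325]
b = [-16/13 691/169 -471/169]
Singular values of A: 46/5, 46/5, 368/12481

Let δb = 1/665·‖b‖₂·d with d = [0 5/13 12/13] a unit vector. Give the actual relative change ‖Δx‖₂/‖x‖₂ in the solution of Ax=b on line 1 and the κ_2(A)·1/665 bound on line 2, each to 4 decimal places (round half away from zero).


largest singular value 46/5, smallest 368/12481
condition number: (46/5) ÷ (368/12481) = 312.0250
κ_2(A)·‖δb‖/‖b‖ = 0.4692
solve Ax = b  →  x = [-20.6103 -21.2887 -16.5100]
2-norm of b is 5.0990; of x, 33.9201
re-solving with b+δb shifts x by Δx of norm 0.2601
realised ‖Δx‖/‖x‖ = 0.0077
so the bound overstates the realised error by a factor of ≈ 61.2010 (computed from the unrounded values)

0.0077
0.4692


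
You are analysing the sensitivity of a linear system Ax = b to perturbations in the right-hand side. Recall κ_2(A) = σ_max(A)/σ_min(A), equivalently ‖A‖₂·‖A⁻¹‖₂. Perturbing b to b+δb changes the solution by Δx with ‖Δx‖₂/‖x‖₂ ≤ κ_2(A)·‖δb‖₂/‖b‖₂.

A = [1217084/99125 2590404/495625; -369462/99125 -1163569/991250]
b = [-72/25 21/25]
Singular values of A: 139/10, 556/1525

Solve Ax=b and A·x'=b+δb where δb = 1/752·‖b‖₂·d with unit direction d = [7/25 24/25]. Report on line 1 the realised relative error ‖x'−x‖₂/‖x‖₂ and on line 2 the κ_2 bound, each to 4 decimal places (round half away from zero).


from the listed singular values, σ₁ = 139/10, σ_n = 556/1525
κ = σ_max/σ_min = (139/10)/(556/1525) = 38.1250
perturbation bound = 38.1250·1/752 = 0.0507
solve Ax = b  →  x = [-0.1992 -0.0830]
2-norm of b is 3.0000; of x, 0.2158
re-solving with b+δb shifts x by Δx of norm 0.0109
relative error = 0.0507
tightness: 0.0507 against a bound of 0.0507; the bound is attained (ratio 1)

0.0507
0.0507


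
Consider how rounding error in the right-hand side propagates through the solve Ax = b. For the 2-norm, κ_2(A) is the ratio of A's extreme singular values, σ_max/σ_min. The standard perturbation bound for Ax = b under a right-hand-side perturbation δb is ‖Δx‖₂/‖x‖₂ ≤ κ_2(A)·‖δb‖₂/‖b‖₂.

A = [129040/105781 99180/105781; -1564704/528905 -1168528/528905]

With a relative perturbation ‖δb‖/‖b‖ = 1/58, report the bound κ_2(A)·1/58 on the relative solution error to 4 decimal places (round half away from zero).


3.5073

AᵀA = [16950187264/1655269225 12712160448/1655269225; 12712160448/1655269225 9534760336/1655269225]; tr = 1059397904/66210769, det = 409600/66210769
solving λ² − 1059397904/66210769·λ + 409600/66210769 = 0 gives λ = 16, 25600/66210769
κ_2(A) = √(λ_max/λ_min) = √(16 / (25600/66210769)) = 203.4250
κ_2(A)·‖δb‖/‖b‖ = 3.5073


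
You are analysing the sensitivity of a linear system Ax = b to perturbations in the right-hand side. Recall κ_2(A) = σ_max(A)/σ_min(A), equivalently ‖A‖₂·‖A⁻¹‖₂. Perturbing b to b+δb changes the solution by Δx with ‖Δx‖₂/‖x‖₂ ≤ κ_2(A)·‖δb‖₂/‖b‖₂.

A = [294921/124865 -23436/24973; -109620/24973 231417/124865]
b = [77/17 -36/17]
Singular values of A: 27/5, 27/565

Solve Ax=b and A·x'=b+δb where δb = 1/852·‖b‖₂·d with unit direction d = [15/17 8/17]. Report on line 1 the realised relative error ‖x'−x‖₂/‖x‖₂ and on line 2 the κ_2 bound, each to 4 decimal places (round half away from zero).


0.0020
0.1326

σ_max = 27/5, σ_min = 27/565
condition number: (27/5) ÷ (27/565) = 113.0000
worst-case relative error ≤ 113.0000 × 1/852 = 0.1326
solve Ax = b  →  x = [24.8291 57.6638]
‖b‖ = 5.0000, ‖x‖ = 62.7821
re-solving with b+δb shifts x by Δx of norm 0.1228
realised ‖Δx‖/‖x‖ = 0.0020
tightness: 0.0020 against a bound of 0.1326 (unrounded ratio ≈ 0.0147)


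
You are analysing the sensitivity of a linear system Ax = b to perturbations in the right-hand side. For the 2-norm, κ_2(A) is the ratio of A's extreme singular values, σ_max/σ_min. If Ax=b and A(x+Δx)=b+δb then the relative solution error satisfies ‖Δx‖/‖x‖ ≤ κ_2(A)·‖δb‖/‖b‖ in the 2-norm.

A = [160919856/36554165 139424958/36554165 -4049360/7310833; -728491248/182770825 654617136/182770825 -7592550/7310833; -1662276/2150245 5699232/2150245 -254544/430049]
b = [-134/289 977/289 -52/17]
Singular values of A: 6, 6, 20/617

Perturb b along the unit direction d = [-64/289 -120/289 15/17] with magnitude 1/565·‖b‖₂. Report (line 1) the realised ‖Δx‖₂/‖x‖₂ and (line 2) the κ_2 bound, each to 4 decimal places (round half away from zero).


largest singular value 6, smallest 20/617
κ_2(A) = 6 / (20/617) = 185.1000
κ_2(A)·‖δb‖/‖b‖ = 0.3276
solve Ax = b  →  x = [7.2191 -25.9415 -120.4268]
2-norm of b is 4.5826; of x, 123.4006
δb = ε·‖b‖·d = [-0.0018 -0.0034 0.0072]; solving A·Δx = δb gives ‖Δx‖ = 0.2502
dividing the unrounded norms, ‖Δx‖/‖x‖ = 0.0020
so the bound overstates the realised error by a factor of ≈ 161.5693 (computed from the unrounded values)

0.0020
0.3276


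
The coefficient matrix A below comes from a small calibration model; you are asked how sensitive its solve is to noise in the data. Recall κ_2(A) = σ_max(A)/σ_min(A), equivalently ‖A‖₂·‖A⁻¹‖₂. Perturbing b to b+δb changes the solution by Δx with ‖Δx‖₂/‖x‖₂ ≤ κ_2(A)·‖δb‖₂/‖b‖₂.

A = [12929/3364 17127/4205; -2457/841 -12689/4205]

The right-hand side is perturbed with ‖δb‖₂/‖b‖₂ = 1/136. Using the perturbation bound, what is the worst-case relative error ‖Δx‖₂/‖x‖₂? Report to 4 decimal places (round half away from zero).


M = AᵀA = [263748625/11316496 69228495/2829124; 69228495/2829124 18173794/707281]. tr(M)=659369/13456, det(M)=1225/13456
char-poly roots: 49 and 25/13456
κ = σ_max/σ_min = 7/(5/116) = 162.4000
κ_2(A)·‖δb‖/‖b‖ = 1.1941

1.1941


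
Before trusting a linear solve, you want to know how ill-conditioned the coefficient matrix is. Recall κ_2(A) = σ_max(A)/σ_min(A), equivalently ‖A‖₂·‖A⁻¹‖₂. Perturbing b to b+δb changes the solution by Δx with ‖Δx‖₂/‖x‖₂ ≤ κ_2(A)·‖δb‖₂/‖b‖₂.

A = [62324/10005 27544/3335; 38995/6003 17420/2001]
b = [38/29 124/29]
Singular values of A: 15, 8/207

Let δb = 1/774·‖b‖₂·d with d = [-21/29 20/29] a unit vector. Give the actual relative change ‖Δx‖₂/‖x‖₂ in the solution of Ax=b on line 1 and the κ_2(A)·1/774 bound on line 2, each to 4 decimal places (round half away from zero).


from the listed singular values, σ₁ = 15, σ_n = 8/207
κ = σ_max/σ_min = 15/(8/207) = 388.1250
perturbation bound = 388.1250·1/774 = 0.5015
solve Ax = b  →  x = [-41.2400 31.2633]
2-norm of b is 4.4721; of x, 51.7507
δb = ε·‖b‖·d = [-0.0042 0.0040]; solving A·Δx = δb gives ‖Δx‖ = 0.1495
relative error = 0.0029
realised/bound (from unrounded values) ≈ 0.0058

0.0029
0.5015


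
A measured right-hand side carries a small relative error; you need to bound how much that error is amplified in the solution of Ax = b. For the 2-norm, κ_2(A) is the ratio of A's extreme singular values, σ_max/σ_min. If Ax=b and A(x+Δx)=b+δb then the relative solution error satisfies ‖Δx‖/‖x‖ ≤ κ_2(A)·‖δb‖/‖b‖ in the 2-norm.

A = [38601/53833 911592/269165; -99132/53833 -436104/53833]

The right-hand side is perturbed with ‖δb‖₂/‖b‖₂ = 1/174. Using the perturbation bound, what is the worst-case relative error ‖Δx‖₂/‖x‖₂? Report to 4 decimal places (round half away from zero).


form AᵀA = [66965625/17147881 1487264328/85739405; 1487264328/85739405 33051286656/428697025] with trace 20657601/255025 and determinant 46656/255025
char-poly roots: 81 and 576/255025
κ = σ_max/σ_min = 9/(24/505) = 189.3750
κ_2(A)·‖δb‖/‖b‖ = 1.0884

1.0884


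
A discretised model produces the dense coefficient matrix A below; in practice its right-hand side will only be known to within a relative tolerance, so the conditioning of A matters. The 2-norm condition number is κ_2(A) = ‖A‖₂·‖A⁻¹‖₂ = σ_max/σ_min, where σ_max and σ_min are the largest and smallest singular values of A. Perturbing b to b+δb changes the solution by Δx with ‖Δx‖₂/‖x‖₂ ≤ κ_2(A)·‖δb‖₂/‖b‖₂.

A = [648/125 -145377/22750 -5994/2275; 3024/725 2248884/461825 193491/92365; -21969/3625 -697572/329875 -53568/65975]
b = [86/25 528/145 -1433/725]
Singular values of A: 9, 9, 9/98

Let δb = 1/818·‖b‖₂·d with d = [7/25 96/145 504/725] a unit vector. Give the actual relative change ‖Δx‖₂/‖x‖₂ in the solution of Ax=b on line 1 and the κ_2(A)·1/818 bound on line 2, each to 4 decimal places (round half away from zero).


σ_max = 9, σ_min = 9/98
condition number: 9 ÷ (9/98) = 98.0000
bound on ‖Δx‖/‖x‖: κ·ε = 98.0000·1/818 = 0.1198
solve Ax = b  →  x = [0.5556 -8.3761 20.1026]
2-norm of b is 5.3852; of x, 21.7849
δb = ε·‖b‖·d = [0.0018 0.0044 0.0046]; solving A·Δx = δb gives ‖Δx‖ = 0.0717
realised ‖Δx‖/‖x‖ = 0.0033
realised/bound (from unrounded values) ≈ 0.0275

0.0033
0.1198


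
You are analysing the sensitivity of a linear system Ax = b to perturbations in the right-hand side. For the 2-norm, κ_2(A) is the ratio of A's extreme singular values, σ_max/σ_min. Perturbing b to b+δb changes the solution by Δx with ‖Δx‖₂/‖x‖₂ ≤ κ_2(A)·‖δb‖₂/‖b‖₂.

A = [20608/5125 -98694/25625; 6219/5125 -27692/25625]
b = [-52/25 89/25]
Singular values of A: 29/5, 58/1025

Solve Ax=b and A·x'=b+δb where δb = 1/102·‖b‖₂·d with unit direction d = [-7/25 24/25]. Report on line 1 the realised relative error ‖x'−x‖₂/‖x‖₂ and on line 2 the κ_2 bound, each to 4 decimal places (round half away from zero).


σ_max = 29/5, σ_min = 58/1025
κ = σ_max/σ_min = (29/5)/(58/1025) = 102.5000
bound on ‖Δx‖/‖x‖: κ·ε = 102.5000·1/102 = 1.0049
solve Ax = b  →  x = [48.6266 51.3080]
‖b‖ = 4.1231, ‖x‖ = 70.6899
re-solving with b+δb shifts x by Δx of norm 0.7144
relative error = 0.0101
so the bound overstates the realised error by a factor of ≈ 99.4399 (computed from the unrounded values)

0.0101
1.0049


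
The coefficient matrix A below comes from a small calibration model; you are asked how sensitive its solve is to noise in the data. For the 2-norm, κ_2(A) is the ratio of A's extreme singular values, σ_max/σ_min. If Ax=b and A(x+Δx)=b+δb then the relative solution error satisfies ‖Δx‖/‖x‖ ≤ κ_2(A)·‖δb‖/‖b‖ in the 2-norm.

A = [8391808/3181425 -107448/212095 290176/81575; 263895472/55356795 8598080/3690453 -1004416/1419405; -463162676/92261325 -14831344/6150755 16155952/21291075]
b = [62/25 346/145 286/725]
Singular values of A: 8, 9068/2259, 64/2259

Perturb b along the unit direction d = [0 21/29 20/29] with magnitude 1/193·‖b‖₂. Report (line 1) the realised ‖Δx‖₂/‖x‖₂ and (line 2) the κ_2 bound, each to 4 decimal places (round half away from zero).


σ_max = 8, σ_min = 64/2259
κ_2(A) = 8 / (64/2259) = 282.3750
κ_2(A)·‖δb‖/‖b‖ = 1.4631
solve Ax = b  →  x = [-24.7584 60.0702 27.6114]
2-norm of b is 3.4641; of x, 70.5960
re-solving with b+δb shifts x by Δx of norm 0.6335
realised ‖Δx‖/‖x‖ = 0.0090
realised/bound (from unrounded values) ≈ 0.0061

0.0090
1.4631
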